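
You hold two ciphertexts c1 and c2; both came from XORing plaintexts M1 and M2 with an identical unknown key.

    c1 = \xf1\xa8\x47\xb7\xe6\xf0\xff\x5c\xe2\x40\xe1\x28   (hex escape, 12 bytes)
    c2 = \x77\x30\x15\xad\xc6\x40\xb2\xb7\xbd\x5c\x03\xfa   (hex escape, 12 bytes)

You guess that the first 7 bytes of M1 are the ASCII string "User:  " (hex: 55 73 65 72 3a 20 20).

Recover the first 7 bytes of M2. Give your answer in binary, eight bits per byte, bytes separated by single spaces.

11010011 11101011 00110111 01101000 00011010 10010000 01101101

First, c1 ⊕ c2 = (M1 ⊕ K) ⊕ (M2 ⊕ K) = M1 ⊕ M2, so the key drops out. Then M2 = (M1 ⊕ M2) ⊕ M1 over the first 7 bytes.
byte 0: (f1 ⊕ 77) ⊕ 55 = 86 ⊕ 55 = d3
byte 1: (a8 ⊕ 30) ⊕ 73 = 98 ⊕ 73 = eb
byte 2: (47 ⊕ 15) ⊕ 65 = 52 ⊕ 65 = 37
byte 3: (b7 ⊕ ad) ⊕ 72 = 1a ⊕ 72 = 68
byte 4: (e6 ⊕ c6) ⊕ 3a = 20 ⊕ 3a = 1a
byte 5: (f0 ⊕ 40) ⊕ 20 = b0 ⊕ 20 = 90
byte 6: (ff ⊕ b2) ⊕ 20 = 4d ⊕ 20 = 6d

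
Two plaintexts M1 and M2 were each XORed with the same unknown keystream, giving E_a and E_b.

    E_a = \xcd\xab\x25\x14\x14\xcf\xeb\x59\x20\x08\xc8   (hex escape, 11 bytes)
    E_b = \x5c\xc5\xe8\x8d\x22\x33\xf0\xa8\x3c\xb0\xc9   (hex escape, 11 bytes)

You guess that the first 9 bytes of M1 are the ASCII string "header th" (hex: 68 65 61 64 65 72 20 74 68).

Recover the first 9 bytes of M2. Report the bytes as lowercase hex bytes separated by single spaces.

f9 0b ac fd 53 8e 3b 85 74

First, E_a ⊕ E_b = (M1 ⊕ K) ⊕ (M2 ⊕ K) = M1 ⊕ M2, so the key drops out. Then M2 = (M1 ⊕ M2) ⊕ M1 over the first 9 bytes.
byte 0: (cd XOR 5c) XOR 68 = 91 XOR 68 = f9
byte 1: (ab XOR c5) XOR 65 = 6e XOR 65 = 0b
byte 2: (25 XOR e8) XOR 61 = cd XOR 61 = ac
byte 3: (14 XOR 8d) XOR 64 = 99 XOR 64 = fd
byte 4: (14 XOR 22) XOR 65 = 36 XOR 65 = 53
byte 5: (cf XOR 33) XOR 72 = fc XOR 72 = 8e
byte 6: (eb XOR f0) XOR 20 = 1b XOR 20 = 3b
byte 7: (59 XOR a8) XOR 74 = f1 XOR 74 = 85
byte 8: (20 XOR 3c) XOR 68 = 1c XOR 68 = 74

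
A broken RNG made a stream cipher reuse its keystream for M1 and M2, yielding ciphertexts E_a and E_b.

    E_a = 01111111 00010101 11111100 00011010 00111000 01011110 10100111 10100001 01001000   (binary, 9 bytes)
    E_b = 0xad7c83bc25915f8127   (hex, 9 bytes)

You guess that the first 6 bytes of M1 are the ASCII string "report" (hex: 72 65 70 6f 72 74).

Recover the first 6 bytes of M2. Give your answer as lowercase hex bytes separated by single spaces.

First, E_a ⊕ E_b = (M1 ⊕ K) ⊕ (M2 ⊕ K) = M1 ⊕ M2, so the key drops out. Then M2 = (M1 ⊕ M2) ⊕ M1 over the first 6 bytes.
byte 0: (7f ⊕ ad) ⊕ 72 = d2 ⊕ 72 = a0
byte 1: (15 ⊕ 7c) ⊕ 65 = 69 ⊕ 65 = 0c
byte 2: (fc ⊕ 83) ⊕ 70 = 7f ⊕ 70 = 0f
byte 3: (1a ⊕ bc) ⊕ 6f = a6 ⊕ 6f = c9
byte 4: (38 ⊕ 25) ⊕ 72 = 1d ⊕ 72 = 6f
byte 5: (5e ⊕ 91) ⊕ 74 = cf ⊕ 74 = bb

a0 0c 0f c9 6f bb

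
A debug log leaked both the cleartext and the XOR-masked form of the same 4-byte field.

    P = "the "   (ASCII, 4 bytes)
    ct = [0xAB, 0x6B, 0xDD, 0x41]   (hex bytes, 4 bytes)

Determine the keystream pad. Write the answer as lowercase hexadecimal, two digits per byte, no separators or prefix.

df03b861

Since ct = P ⊕ pad, XORing both sides with P gives pad = P ⊕ ct.
byte 0: 74 XOR ab = df
byte 1: 68 XOR 6b = 03
byte 2: 65 XOR dd = b8
byte 3: 20 XOR 41 = 61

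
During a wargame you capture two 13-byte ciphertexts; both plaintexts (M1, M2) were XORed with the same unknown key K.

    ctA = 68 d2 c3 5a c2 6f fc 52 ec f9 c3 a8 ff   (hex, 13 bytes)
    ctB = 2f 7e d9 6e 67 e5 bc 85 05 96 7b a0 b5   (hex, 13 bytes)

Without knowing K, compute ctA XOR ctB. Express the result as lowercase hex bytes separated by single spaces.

ctA ⊕ ctB = (M1 ⊕ K) ⊕ (M2 ⊕ K) = M1 ⊕ M2 — the shared key cancels under XOR.
104 xor  47 =  71
210 xor 126 = 172
195 xor 217 =  26
 90 xor 110 =  52
194 xor 103 = 165
111 xor 229 = 138
252 xor 188 =  64
 82 xor 133 = 215
236 xor   5 = 233
249 xor 150 = 111
195 xor 123 = 184
168 xor 160 =   8
255 xor 181 =  74

47 ac 1a 34 a5 8a 40 d7 e9 6f b8 08 4a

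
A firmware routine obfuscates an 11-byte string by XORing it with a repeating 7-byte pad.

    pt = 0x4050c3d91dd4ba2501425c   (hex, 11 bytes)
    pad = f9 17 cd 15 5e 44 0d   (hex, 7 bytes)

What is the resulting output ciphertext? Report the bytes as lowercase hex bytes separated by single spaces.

b9 47 0e cc 43 90 b7 dc 16 8f 49

The 7-byte key repeats, so the effective keystream is f9 17 cd 15 5e 44 0d f9 17 cd 15.
byte 0: 40 ^ f9 = b9
byte 1: 50 ^ 17 = 47
byte 2: c3 ^ cd = 0e
byte 3: d9 ^ 15 = cc
byte 4: 1d ^ 5e = 43
byte 5: d4 ^ 44 = 90
byte 6: ba ^ 0d = b7
byte 7: 25 ^ f9 = dc
byte 8: 01 ^ 17 = 16
byte 9: 42 ^ cd = 8f
byte 10: 5c ^ 15 = 49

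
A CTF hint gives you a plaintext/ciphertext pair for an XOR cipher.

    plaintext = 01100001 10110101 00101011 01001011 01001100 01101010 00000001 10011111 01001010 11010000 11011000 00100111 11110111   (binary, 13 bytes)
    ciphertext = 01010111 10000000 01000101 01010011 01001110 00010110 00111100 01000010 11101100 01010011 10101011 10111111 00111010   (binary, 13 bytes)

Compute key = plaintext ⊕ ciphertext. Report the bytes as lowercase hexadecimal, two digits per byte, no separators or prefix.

36356e18027c3ddda6837398cd

Since ciphertext = plaintext ⊕ key, XORing both sides with plaintext gives key = plaintext ⊕ ciphertext.
byte 0: 01100001 ⊕ 01010111 = 00110110
byte 1: 10110101 ⊕ 10000000 = 00110101
byte 2: 00101011 ⊕ 01000101 = 01101110
byte 3: 01001011 ⊕ 01010011 = 00011000
byte 4: 01001100 ⊕ 01001110 = 00000010
byte 5: 01101010 ⊕ 00010110 = 01111100
byte 6: 00000001 ⊕ 00111100 = 00111101
byte 7: 10011111 ⊕ 01000010 = 11011101
byte 8: 01001010 ⊕ 11101100 = 10100110
byte 9: 11010000 ⊕ 01010011 = 10000011
byte 10: 11011000 ⊕ 10101011 = 01110011
byte 11: 00100111 ⊕ 10111111 = 10011000
byte 12: 11110111 ⊕ 00111010 = 11001101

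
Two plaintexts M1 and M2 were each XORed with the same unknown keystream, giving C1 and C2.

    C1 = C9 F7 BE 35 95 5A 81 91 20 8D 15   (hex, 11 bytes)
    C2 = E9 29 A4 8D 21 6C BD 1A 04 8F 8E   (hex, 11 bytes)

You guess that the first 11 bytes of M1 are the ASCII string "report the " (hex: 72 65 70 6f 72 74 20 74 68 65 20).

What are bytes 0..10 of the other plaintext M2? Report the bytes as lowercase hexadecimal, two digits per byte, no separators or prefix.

First, C1 ⊕ C2 = (M1 ⊕ K) ⊕ (M2 ⊕ K) = M1 ⊕ M2, so the key drops out. Then M2 = (M1 ⊕ M2) ⊕ M1 over the first 11 bytes.
byte 0: (c9 XOR e9) XOR 72 = 20 XOR 72 = 52
byte 1: (f7 XOR 29) XOR 65 = de XOR 65 = bb
byte 2: (be XOR a4) XOR 70 = 1a XOR 70 = 6a
byte 3: (35 XOR 8d) XOR 6f = b8 XOR 6f = d7
byte 4: (95 XOR 21) XOR 72 = b4 XOR 72 = c6
byte 5: (5a XOR 6c) XOR 74 = 36 XOR 74 = 42
byte 6: (81 XOR bd) XOR 20 = 3c XOR 20 = 1c
byte 7: (91 XOR 1a) XOR 74 = 8b XOR 74 = ff
byte 8: (20 XOR 04) XOR 68 = 24 XOR 68 = 4c
byte 9: (8d XOR 8f) XOR 65 = 02 XOR 65 = 67
byte 10: (15 XOR 8e) XOR 20 = 9b XOR 20 = bb

52bb6ad7c6421cff4c67bb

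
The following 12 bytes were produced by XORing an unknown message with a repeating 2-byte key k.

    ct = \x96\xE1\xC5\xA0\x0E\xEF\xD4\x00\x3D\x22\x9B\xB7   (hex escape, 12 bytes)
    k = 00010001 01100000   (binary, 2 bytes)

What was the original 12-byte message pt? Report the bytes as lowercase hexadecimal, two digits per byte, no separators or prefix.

The 2-byte key repeats, so the effective keystream is 11 60 11 60 11 60 11 60 11 60 11 60.
byte 0: 96 ^ 11 = 87
byte 1: e1 ^ 60 = 81
byte 2: c5 ^ 11 = d4
byte 3: a0 ^ 60 = c0
byte 4: 0e ^ 11 = 1f
byte 5: ef ^ 60 = 8f
byte 6: d4 ^ 11 = c5
byte 7: 00 ^ 60 = 60
byte 8: 3d ^ 11 = 2c
byte 9: 22 ^ 60 = 42
byte 10: 9b ^ 11 = 8a
byte 11: b7 ^ 60 = d7

8781d4c01f8fc5602c428ad7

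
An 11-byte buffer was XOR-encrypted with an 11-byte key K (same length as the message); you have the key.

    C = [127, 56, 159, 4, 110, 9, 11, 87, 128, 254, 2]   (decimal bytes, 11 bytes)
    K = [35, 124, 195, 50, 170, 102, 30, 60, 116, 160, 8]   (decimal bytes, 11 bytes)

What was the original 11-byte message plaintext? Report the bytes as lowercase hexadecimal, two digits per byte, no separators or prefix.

XOR is its own inverse, so applying the key byte-wise gives the result directly.
01111111 ^ 00100011 = 01011100
00111000 ^ 01111100 = 01000100
10011111 ^ 11000011 = 01011100
00000100 ^ 00110010 = 00110110
01101110 ^ 10101010 = 11000100
00001001 ^ 01100110 = 01101111
00001011 ^ 00011110 = 00010101
01010111 ^ 00111100 = 01101011
10000000 ^ 01110100 = 11110100
11111110 ^ 10100000 = 01011110
00000010 ^ 00001000 = 00001010

5c445c36c46f156bf45e0a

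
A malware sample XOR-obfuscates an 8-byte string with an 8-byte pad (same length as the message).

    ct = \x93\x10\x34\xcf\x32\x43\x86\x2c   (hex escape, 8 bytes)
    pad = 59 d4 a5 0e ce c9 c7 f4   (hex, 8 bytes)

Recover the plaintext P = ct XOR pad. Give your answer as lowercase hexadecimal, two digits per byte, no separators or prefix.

cac491c1fc8a41d8

93 xor 59 = ca
10 xor d4 = c4
34 xor a5 = 91
cf xor 0e = c1
32 xor ce = fc
43 xor c9 = 8a
86 xor c7 = 41
2c xor f4 = d8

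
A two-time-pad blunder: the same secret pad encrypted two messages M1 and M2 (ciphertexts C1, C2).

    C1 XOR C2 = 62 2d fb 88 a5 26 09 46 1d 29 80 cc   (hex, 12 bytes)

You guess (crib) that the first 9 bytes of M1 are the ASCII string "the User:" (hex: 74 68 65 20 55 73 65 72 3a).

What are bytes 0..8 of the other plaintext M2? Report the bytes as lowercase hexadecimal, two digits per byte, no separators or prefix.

Since C1 ⊕ C2 = M1 ⊕ M2, XORing with the guessed M1 bytes yields the corresponding M2 bytes: M2 = (C1 ⊕ C2) ⊕ M1.
byte 0: 62 xor 74 = 16
byte 1: 2d xor 68 = 45
byte 2: fb xor 65 = 9e
byte 3: 88 xor 20 = a8
byte 4: a5 xor 55 = f0
byte 5: 26 xor 73 = 55
byte 6: 09 xor 65 = 6c
byte 7: 46 xor 72 = 34
byte 8: 1d xor 3a = 27

16459ea8f0556c3427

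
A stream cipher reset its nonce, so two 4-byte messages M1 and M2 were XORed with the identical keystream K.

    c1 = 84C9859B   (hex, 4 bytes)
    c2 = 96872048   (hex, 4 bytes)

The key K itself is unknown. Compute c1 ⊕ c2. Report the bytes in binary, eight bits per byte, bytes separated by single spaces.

c1 ⊕ c2 = (M1 ⊕ K) ⊕ (M2 ⊕ K) = M1 ⊕ M2 — the shared key cancels under XOR.
84 ⊕ 96 = 12
c9 ⊕ 87 = 4e
85 ⊕ 20 = a5
9b ⊕ 48 = d3

00010010 01001110 10100101 11010011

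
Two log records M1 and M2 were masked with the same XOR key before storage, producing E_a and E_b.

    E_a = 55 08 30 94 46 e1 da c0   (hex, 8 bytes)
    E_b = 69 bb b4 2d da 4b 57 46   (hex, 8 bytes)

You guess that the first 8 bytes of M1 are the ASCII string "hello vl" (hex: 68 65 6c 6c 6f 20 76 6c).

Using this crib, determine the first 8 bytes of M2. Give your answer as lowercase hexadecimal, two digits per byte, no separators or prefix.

54d6e8d5f38afbea

First, E_a ⊕ E_b = (M1 ⊕ K) ⊕ (M2 ⊕ K) = M1 ⊕ M2, so the key drops out. Then M2 = (M1 ⊕ M2) ⊕ M1 over the first 8 bytes.
byte 0: (55 ^ 69) ^ 68 = 3c ^ 68 = 54
byte 1: (08 ^ bb) ^ 65 = b3 ^ 65 = d6
byte 2: (30 ^ b4) ^ 6c = 84 ^ 6c = e8
byte 3: (94 ^ 2d) ^ 6c = b9 ^ 6c = d5
byte 4: (46 ^ da) ^ 6f = 9c ^ 6f = f3
byte 5: (e1 ^ 4b) ^ 20 = aa ^ 20 = 8a
byte 6: (da ^ 57) ^ 76 = 8d ^ 76 = fb
byte 7: (c0 ^ 46) ^ 6c = 86 ^ 6c = ea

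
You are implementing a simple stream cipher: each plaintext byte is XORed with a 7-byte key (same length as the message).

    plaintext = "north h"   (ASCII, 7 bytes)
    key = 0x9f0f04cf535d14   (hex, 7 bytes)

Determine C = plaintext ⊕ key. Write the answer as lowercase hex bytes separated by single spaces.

f1 60 76 bb 3b 7d 7c

byte 0: 6e XOR 9f = f1
byte 1: 6f XOR 0f = 60
byte 2: 72 XOR 04 = 76
byte 3: 74 XOR cf = bb
byte 4: 68 XOR 53 = 3b
byte 5: 20 XOR 5d = 7d
byte 6: 68 XOR 14 = 7c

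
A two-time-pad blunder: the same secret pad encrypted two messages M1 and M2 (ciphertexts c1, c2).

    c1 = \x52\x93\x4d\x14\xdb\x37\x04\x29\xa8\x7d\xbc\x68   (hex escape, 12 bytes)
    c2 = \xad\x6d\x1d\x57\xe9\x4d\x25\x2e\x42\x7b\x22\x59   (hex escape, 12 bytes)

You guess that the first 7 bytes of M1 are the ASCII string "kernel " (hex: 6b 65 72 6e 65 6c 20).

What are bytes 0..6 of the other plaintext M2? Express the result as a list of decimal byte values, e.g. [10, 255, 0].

[148, 155, 34, 45, 87, 22, 1]

First, c1 ⊕ c2 = (M1 ⊕ K) ⊕ (M2 ⊕ K) = M1 ⊕ M2, so the key drops out. Then M2 = (M1 ⊕ M2) ⊕ M1 over the first 7 bytes.
byte 0: (52 xor ad) xor 6b = ff xor 6b = 94
byte 1: (93 xor 6d) xor 65 = fe xor 65 = 9b
byte 2: (4d xor 1d) xor 72 = 50 xor 72 = 22
byte 3: (14 xor 57) xor 6e = 43 xor 6e = 2d
byte 4: (db xor e9) xor 65 = 32 xor 65 = 57
byte 5: (37 xor 4d) xor 6c = 7a xor 6c = 16
byte 6: (04 xor 25) xor 20 = 21 xor 20 = 01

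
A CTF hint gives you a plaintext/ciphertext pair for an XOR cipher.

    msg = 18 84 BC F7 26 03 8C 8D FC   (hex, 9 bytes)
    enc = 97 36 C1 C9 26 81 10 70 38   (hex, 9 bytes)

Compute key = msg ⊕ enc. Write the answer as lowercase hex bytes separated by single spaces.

Since enc = msg ⊕ key, XORing both sides with msg gives key = msg ⊕ enc.
byte 0: 18 ⊕ 97 = 8f
byte 1: 84 ⊕ 36 = b2
byte 2: bc ⊕ c1 = 7d
byte 3: f7 ⊕ c9 = 3e
byte 4: 26 ⊕ 26 = 00
byte 5: 03 ⊕ 81 = 82
byte 6: 8c ⊕ 10 = 9c
byte 7: 8d ⊕ 70 = fd
byte 8: fc ⊕ 38 = c4

8f b2 7d 3e 00 82 9c fd c4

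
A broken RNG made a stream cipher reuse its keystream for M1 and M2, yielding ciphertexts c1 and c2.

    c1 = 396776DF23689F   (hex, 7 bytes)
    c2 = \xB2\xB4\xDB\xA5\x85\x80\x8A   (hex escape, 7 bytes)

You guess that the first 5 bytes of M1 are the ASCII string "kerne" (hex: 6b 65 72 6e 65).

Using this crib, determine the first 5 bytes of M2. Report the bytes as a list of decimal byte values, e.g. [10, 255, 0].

[224, 182, 223, 20, 195]

First, c1 ⊕ c2 = (M1 ⊕ K) ⊕ (M2 ⊕ K) = M1 ⊕ M2, so the key drops out. Then M2 = (M1 ⊕ M2) ⊕ M1 over the first 5 bytes.
byte 0: (39 ^ b2) ^ 6b = 8b ^ 6b = e0
byte 1: (67 ^ b4) ^ 65 = d3 ^ 65 = b6
byte 2: (76 ^ db) ^ 72 = ad ^ 72 = df
byte 3: (df ^ a5) ^ 6e = 7a ^ 6e = 14
byte 4: (23 ^ 85) ^ 65 = a6 ^ 65 = c3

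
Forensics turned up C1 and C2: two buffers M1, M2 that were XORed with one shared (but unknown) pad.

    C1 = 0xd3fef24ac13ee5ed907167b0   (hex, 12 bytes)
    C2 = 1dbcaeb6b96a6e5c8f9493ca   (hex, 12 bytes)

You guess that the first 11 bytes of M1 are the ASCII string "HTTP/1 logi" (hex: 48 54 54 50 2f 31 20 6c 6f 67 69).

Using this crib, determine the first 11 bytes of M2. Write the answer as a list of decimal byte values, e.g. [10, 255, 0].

[134, 22, 8, 172, 87, 101, 171, 221, 112, 130, 157]

First, C1 ⊕ C2 = (M1 ⊕ K) ⊕ (M2 ⊕ K) = M1 ⊕ M2, so the key drops out. Then M2 = (M1 ⊕ M2) ⊕ M1 over the first 11 bytes.
byte 0: (d3 ^ 1d) ^ 48 = ce ^ 48 = 86
byte 1: (fe ^ bc) ^ 54 = 42 ^ 54 = 16
byte 2: (f2 ^ ae) ^ 54 = 5c ^ 54 = 08
byte 3: (4a ^ b6) ^ 50 = fc ^ 50 = ac
byte 4: (c1 ^ b9) ^ 2f = 78 ^ 2f = 57
byte 5: (3e ^ 6a) ^ 31 = 54 ^ 31 = 65
byte 6: (e5 ^ 6e) ^ 20 = 8b ^ 20 = ab
byte 7: (ed ^ 5c) ^ 6c = b1 ^ 6c = dd
byte 8: (90 ^ 8f) ^ 6f = 1f ^ 6f = 70
byte 9: (71 ^ 94) ^ 67 = e5 ^ 67 = 82
byte 10: (67 ^ 93) ^ 69 = f4 ^ 69 = 9d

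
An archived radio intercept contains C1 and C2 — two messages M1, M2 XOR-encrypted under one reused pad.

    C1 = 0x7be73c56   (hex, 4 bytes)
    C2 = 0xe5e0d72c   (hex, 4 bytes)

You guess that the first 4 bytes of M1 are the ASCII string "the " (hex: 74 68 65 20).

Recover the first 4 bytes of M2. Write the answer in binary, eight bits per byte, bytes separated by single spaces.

First, C1 ⊕ C2 = (M1 ⊕ K) ⊕ (M2 ⊕ K) = M1 ⊕ M2, so the key drops out. Then M2 = (M1 ⊕ M2) ⊕ M1 over the first 4 bytes.
byte 0: (7b XOR e5) XOR 74 = 9e XOR 74 = ea
byte 1: (e7 XOR e0) XOR 68 = 07 XOR 68 = 6f
byte 2: (3c XOR d7) XOR 65 = eb XOR 65 = 8e
byte 3: (56 XOR 2c) XOR 20 = 7a XOR 20 = 5a

11101010 01101111 10001110 01011010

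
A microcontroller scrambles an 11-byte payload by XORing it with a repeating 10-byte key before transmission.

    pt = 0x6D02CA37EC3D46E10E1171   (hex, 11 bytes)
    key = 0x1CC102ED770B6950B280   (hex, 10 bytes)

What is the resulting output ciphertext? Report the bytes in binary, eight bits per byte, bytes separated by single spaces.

01110001 11000011 11001000 11011010 10011011 00110110 00101111 10110001 10111100 10010001 01101101

The 10-byte key repeats, so the effective keystream is 1c c1 02 ed 77 0b 69 50 b2 80 1c.
byte 0: 6d ⊕ 1c = 71
byte 1: 02 ⊕ c1 = c3
byte 2: ca ⊕ 02 = c8
byte 3: 37 ⊕ ed = da
byte 4: ec ⊕ 77 = 9b
byte 5: 3d ⊕ 0b = 36
byte 6: 46 ⊕ 69 = 2f
byte 7: e1 ⊕ 50 = b1
byte 8: 0e ⊕ b2 = bc
byte 9: 11 ⊕ 80 = 91
byte 10: 71 ⊕ 1c = 6d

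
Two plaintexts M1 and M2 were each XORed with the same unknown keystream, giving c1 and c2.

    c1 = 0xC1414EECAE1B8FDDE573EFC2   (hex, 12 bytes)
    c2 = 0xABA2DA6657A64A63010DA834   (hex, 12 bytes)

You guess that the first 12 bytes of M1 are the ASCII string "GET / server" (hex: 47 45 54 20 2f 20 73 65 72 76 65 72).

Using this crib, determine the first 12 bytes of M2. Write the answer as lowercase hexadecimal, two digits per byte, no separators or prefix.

First, c1 ⊕ c2 = (M1 ⊕ K) ⊕ (M2 ⊕ K) = M1 ⊕ M2, so the key drops out. Then M2 = (M1 ⊕ M2) ⊕ M1 over the first 12 bytes.
byte 0: (c1 XOR ab) XOR 47 = 6a XOR 47 = 2d
byte 1: (41 XOR a2) XOR 45 = e3 XOR 45 = a6
byte 2: (4e XOR da) XOR 54 = 94 XOR 54 = c0
byte 3: (ec XOR 66) XOR 20 = 8a XOR 20 = aa
byte 4: (ae XOR 57) XOR 2f = f9 XOR 2f = d6
byte 5: (1b XOR a6) XOR 20 = bd XOR 20 = 9d
byte 6: (8f XOR 4a) XOR 73 = c5 XOR 73 = b6
byte 7: (dd XOR 63) XOR 65 = be XOR 65 = db
byte 8: (e5 XOR 01) XOR 72 = e4 XOR 72 = 96
byte 9: (73 XOR 0d) XOR 76 = 7e XOR 76 = 08
byte 10: (ef XOR a8) XOR 65 = 47 XOR 65 = 22
byte 11: (c2 XOR 34) XOR 72 = f6 XOR 72 = 84

2da6c0aad69db6db96082284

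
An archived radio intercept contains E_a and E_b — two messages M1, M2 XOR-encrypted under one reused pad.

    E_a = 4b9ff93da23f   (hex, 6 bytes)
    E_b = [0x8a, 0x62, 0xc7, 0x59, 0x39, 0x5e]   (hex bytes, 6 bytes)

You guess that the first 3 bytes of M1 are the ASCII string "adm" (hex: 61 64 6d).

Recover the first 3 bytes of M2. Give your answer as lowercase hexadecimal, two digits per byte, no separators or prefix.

a09953

First, E_a ⊕ E_b = (M1 ⊕ K) ⊕ (M2 ⊕ K) = M1 ⊕ M2, so the key drops out. Then M2 = (M1 ⊕ M2) ⊕ M1 over the first 3 bytes.
byte 0: (4b ^ 8a) ^ 61 = c1 ^ 61 = a0
byte 1: (9f ^ 62) ^ 64 = fd ^ 64 = 99
byte 2: (f9 ^ c7) ^ 6d = 3e ^ 6d = 53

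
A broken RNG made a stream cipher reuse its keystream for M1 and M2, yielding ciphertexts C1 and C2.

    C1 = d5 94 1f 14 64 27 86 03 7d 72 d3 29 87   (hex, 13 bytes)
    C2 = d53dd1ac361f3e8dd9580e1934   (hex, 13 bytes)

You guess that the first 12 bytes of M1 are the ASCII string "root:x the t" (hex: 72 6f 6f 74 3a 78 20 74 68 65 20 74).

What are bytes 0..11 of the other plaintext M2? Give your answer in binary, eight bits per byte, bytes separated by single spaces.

First, C1 ⊕ C2 = (M1 ⊕ K) ⊕ (M2 ⊕ K) = M1 ⊕ M2, so the key drops out. Then M2 = (M1 ⊕ M2) ⊕ M1 over the first 12 bytes.
byte 0: (d5 ⊕ d5) ⊕ 72 = 00 ⊕ 72 = 72
byte 1: (94 ⊕ 3d) ⊕ 6f = a9 ⊕ 6f = c6
byte 2: (1f ⊕ d1) ⊕ 6f = ce ⊕ 6f = a1
byte 3: (14 ⊕ ac) ⊕ 74 = b8 ⊕ 74 = cc
byte 4: (64 ⊕ 36) ⊕ 3a = 52 ⊕ 3a = 68
byte 5: (27 ⊕ 1f) ⊕ 78 = 38 ⊕ 78 = 40
byte 6: (86 ⊕ 3e) ⊕ 20 = b8 ⊕ 20 = 98
byte 7: (03 ⊕ 8d) ⊕ 74 = 8e ⊕ 74 = fa
byte 8: (7d ⊕ d9) ⊕ 68 = a4 ⊕ 68 = cc
byte 9: (72 ⊕ 58) ⊕ 65 = 2a ⊕ 65 = 4f
byte 10: (d3 ⊕ 0e) ⊕ 20 = dd ⊕ 20 = fd
byte 11: (29 ⊕ 19) ⊕ 74 = 30 ⊕ 74 = 44

01110010 11000110 10100001 11001100 01101000 01000000 10011000 11111010 11001100 01001111 11111101 01000100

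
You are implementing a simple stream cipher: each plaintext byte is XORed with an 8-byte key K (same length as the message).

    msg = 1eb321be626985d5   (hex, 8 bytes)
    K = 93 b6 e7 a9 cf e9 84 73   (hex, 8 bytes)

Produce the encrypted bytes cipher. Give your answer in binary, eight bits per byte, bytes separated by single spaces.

10001101 00000101 11000110 00010111 10101101 10000000 00000001 10100110

00011110 xor 10010011 = 10001101
10110011 xor 10110110 = 00000101
00100001 xor 11100111 = 11000110
10111110 xor 10101001 = 00010111
01100010 xor 11001111 = 10101101
01101001 xor 11101001 = 10000000
10000101 xor 10000100 = 00000001
11010101 xor 01110011 = 10100110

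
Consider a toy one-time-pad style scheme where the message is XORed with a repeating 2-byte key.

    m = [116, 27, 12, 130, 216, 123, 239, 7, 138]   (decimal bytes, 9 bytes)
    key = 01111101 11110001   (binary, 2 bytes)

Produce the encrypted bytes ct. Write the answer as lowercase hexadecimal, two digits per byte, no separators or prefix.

The 2-byte key repeats, so the effective keystream is 7d f1 7d f1 7d f1 7d f1 7d.
byte 0: 74 xor 7d = 09
byte 1: 1b xor f1 = ea
byte 2: 0c xor 7d = 71
byte 3: 82 xor f1 = 73
byte 4: d8 xor 7d = a5
byte 5: 7b xor f1 = 8a
byte 6: ef xor 7d = 92
byte 7: 07 xor f1 = f6
byte 8: 8a xor 7d = f7

09ea7173a58a92f6f7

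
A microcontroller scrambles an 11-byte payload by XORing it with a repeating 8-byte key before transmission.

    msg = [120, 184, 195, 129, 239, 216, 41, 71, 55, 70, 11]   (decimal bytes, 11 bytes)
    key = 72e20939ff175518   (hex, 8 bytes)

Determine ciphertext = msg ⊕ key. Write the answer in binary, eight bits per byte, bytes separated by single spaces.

00001010 01011010 11001010 10111000 00010000 11001111 01111100 01011111 01000101 10100100 00000010

The 8-byte key repeats, so the effective keystream is 72 e2 09 39 ff 17 55 18 72 e2 09.
byte 0: 01111000 ^ 01110010 = 00001010
byte 1: 10111000 ^ 11100010 = 01011010
byte 2: 11000011 ^ 00001001 = 11001010
byte 3: 10000001 ^ 00111001 = 10111000
byte 4: 11101111 ^ 11111111 = 00010000
byte 5: 11011000 ^ 00010111 = 11001111
byte 6: 00101001 ^ 01010101 = 01111100
byte 7: 01000111 ^ 00011000 = 01011111
byte 8: 00110111 ^ 01110010 = 01000101
byte 9: 01000110 ^ 11100010 = 10100100
byte 10: 00001011 ^ 00001001 = 00000010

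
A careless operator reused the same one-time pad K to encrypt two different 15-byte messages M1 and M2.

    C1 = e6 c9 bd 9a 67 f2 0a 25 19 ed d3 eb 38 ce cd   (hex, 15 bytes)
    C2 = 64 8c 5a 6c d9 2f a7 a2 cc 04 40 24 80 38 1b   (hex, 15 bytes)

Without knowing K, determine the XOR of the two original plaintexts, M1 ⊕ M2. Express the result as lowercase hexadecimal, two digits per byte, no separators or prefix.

C1 ⊕ C2 = (M1 ⊕ K) ⊕ (M2 ⊕ K) = M1 ⊕ M2 — the shared key cancels under XOR.
byte 0: e6 ^ 64 = 82
byte 1: c9 ^ 8c = 45
byte 2: bd ^ 5a = e7
byte 3: 9a ^ 6c = f6
byte 4: 67 ^ d9 = be
byte 5: f2 ^ 2f = dd
byte 6: 0a ^ a7 = ad
byte 7: 25 ^ a2 = 87
byte 8: 19 ^ cc = d5
byte 9: ed ^ 04 = e9
byte 10: d3 ^ 40 = 93
byte 11: eb ^ 24 = cf
byte 12: 38 ^ 80 = b8
byte 13: ce ^ 38 = f6
byte 14: cd ^ 1b = d6

8245e7f6beddad87d5e993cfb8f6d6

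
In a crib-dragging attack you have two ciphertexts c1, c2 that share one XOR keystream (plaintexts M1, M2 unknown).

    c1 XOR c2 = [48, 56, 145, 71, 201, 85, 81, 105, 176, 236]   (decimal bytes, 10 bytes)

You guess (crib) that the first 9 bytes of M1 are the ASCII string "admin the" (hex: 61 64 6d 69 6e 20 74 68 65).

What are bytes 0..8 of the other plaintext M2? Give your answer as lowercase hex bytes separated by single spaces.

Since c1 ⊕ c2 = M1 ⊕ M2, XORing with the guessed M1 bytes yields the corresponding M2 bytes: M2 = (c1 ⊕ c2) ⊕ M1.
byte 0:  48 xor  97 =  81
byte 1:  56 xor 100 =  92
byte 2: 145 xor 109 = 252
byte 3:  71 xor 105 =  46
byte 4: 201 xor 110 = 167
byte 5:  85 xor  32 = 117
byte 6:  81 xor 116 =  37
byte 7: 105 xor 104 =   1
byte 8: 176 xor 101 = 213

51 5c fc 2e a7 75 25 01 d5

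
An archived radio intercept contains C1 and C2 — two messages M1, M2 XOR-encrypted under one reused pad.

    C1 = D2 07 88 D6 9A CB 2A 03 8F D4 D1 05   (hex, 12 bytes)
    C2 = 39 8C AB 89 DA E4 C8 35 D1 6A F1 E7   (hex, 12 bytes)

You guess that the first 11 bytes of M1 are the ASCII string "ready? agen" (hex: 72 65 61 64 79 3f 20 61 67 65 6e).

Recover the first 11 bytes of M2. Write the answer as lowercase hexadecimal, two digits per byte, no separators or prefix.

99ee423b3910c25739db4e

First, C1 ⊕ C2 = (M1 ⊕ K) ⊕ (M2 ⊕ K) = M1 ⊕ M2, so the key drops out. Then M2 = (M1 ⊕ M2) ⊕ M1 over the first 11 bytes.
byte 0: (d2 ⊕ 39) ⊕ 72 = eb ⊕ 72 = 99
byte 1: (07 ⊕ 8c) ⊕ 65 = 8b ⊕ 65 = ee
byte 2: (88 ⊕ ab) ⊕ 61 = 23 ⊕ 61 = 42
byte 3: (d6 ⊕ 89) ⊕ 64 = 5f ⊕ 64 = 3b
byte 4: (9a ⊕ da) ⊕ 79 = 40 ⊕ 79 = 39
byte 5: (cb ⊕ e4) ⊕ 3f = 2f ⊕ 3f = 10
byte 6: (2a ⊕ c8) ⊕ 20 = e2 ⊕ 20 = c2
byte 7: (03 ⊕ 35) ⊕ 61 = 36 ⊕ 61 = 57
byte 8: (8f ⊕ d1) ⊕ 67 = 5e ⊕ 67 = 39
byte 9: (d4 ⊕ 6a) ⊕ 65 = be ⊕ 65 = db
byte 10: (d1 ⊕ f1) ⊕ 6e = 20 ⊕ 6e = 4e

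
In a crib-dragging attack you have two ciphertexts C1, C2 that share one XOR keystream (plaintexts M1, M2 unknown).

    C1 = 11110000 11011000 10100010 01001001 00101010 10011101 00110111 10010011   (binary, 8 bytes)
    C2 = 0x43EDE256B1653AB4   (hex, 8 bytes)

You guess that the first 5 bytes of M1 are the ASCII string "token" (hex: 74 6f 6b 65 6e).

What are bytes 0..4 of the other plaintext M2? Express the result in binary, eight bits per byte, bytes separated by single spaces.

11000111 01011010 00101011 01111010 11110101

First, C1 ⊕ C2 = (M1 ⊕ K) ⊕ (M2 ⊕ K) = M1 ⊕ M2, so the key drops out. Then M2 = (M1 ⊕ M2) ⊕ M1 over the first 5 bytes.
byte 0: (f0 xor 43) xor 74 = b3 xor 74 = c7
byte 1: (d8 xor ed) xor 6f = 35 xor 6f = 5a
byte 2: (a2 xor e2) xor 6b = 40 xor 6b = 2b
byte 3: (49 xor 56) xor 65 = 1f xor 65 = 7a
byte 4: (2a xor b1) xor 6e = 9b xor 6e = f5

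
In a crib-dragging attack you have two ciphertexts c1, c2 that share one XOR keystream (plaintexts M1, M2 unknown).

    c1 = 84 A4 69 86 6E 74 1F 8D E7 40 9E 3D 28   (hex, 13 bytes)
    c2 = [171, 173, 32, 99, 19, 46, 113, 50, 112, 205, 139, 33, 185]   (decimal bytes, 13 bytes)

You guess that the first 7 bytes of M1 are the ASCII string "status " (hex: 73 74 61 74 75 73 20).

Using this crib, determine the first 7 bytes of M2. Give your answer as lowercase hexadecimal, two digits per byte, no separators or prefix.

5c7d289108294e

First, c1 ⊕ c2 = (M1 ⊕ K) ⊕ (M2 ⊕ K) = M1 ⊕ M2, so the key drops out. Then M2 = (M1 ⊕ M2) ⊕ M1 over the first 7 bytes.
byte 0: (84 XOR ab) XOR 73 = 2f XOR 73 = 5c
byte 1: (a4 XOR ad) XOR 74 = 09 XOR 74 = 7d
byte 2: (69 XOR 20) XOR 61 = 49 XOR 61 = 28
byte 3: (86 XOR 63) XOR 74 = e5 XOR 74 = 91
byte 4: (6e XOR 13) XOR 75 = 7d XOR 75 = 08
byte 5: (74 XOR 2e) XOR 73 = 5a XOR 73 = 29
byte 6: (1f XOR 71) XOR 20 = 6e XOR 20 = 4e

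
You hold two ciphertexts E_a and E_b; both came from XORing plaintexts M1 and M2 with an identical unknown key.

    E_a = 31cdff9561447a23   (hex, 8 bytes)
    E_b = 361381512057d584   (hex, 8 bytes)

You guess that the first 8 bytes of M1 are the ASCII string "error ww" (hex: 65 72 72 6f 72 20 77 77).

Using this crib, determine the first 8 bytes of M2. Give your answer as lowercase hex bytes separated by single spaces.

62 ac 0c ab 33 33 d8 d0

First, E_a ⊕ E_b = (M1 ⊕ K) ⊕ (M2 ⊕ K) = M1 ⊕ M2, so the key drops out. Then M2 = (M1 ⊕ M2) ⊕ M1 over the first 8 bytes.
byte 0: (31 ⊕ 36) ⊕ 65 = 07 ⊕ 65 = 62
byte 1: (cd ⊕ 13) ⊕ 72 = de ⊕ 72 = ac
byte 2: (ff ⊕ 81) ⊕ 72 = 7e ⊕ 72 = 0c
byte 3: (95 ⊕ 51) ⊕ 6f = c4 ⊕ 6f = ab
byte 4: (61 ⊕ 20) ⊕ 72 = 41 ⊕ 72 = 33
byte 5: (44 ⊕ 57) ⊕ 20 = 13 ⊕ 20 = 33
byte 6: (7a ⊕ d5) ⊕ 77 = af ⊕ 77 = d8
byte 7: (23 ⊕ 84) ⊕ 77 = a7 ⊕ 77 = d0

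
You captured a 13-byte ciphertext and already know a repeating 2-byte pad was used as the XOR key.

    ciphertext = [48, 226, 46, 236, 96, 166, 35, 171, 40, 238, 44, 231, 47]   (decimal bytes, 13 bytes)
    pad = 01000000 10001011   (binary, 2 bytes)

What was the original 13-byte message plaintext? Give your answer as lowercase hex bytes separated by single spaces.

70 69 6e 67 20 2d 63 20 68 65 6c 6c 6f

The 2-byte key repeats, so the effective keystream is 40 8b 40 8b 40 8b 40 8b 40 8b 40 8b 40.
byte 0: 30 XOR 40 = 70
byte 1: e2 XOR 8b = 69
byte 2: 2e XOR 40 = 6e
byte 3: ec XOR 8b = 67
byte 4: 60 XOR 40 = 20
byte 5: a6 XOR 8b = 2d
byte 6: 23 XOR 40 = 63
byte 7: ab XOR 8b = 20
byte 8: 28 XOR 40 = 68
byte 9: ee XOR 8b = 65
byte 10: 2c XOR 40 = 6c
byte 11: e7 XOR 8b = 6c
byte 12: 2f XOR 40 = 6f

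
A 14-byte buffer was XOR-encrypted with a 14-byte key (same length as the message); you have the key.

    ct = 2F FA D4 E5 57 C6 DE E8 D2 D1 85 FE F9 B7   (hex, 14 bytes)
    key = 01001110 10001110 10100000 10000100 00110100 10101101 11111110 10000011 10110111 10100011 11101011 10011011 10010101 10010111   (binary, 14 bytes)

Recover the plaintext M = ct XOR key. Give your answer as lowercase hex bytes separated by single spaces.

61 74 74 61 63 6b 20 6b 65 72 6e 65 6c 20

XOR is its own inverse, so applying the key byte-wise gives the result directly.
2f ^ 4e = 61
fa ^ 8e = 74
d4 ^ a0 = 74
e5 ^ 84 = 61
57 ^ 34 = 63
c6 ^ ad = 6b
de ^ fe = 20
e8 ^ 83 = 6b
d2 ^ b7 = 65
d1 ^ a3 = 72
85 ^ eb = 6e
fe ^ 9b = 65
f9 ^ 95 = 6c
b7 ^ 97 = 20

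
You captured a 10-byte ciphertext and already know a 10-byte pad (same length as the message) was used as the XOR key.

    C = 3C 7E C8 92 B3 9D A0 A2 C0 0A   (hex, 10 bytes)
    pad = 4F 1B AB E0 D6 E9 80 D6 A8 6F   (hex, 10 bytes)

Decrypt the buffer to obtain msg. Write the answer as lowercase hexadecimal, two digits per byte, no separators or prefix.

XOR is its own inverse, so applying the key byte-wise gives the result directly.
byte 0: 3c xor 4f = 73
byte 1: 7e xor 1b = 65
byte 2: c8 xor ab = 63
byte 3: 92 xor e0 = 72
byte 4: b3 xor d6 = 65
byte 5: 9d xor e9 = 74
byte 6: a0 xor 80 = 20
byte 7: a2 xor d6 = 74
byte 8: c0 xor a8 = 68
byte 9: 0a xor 6f = 65

73656372657420746865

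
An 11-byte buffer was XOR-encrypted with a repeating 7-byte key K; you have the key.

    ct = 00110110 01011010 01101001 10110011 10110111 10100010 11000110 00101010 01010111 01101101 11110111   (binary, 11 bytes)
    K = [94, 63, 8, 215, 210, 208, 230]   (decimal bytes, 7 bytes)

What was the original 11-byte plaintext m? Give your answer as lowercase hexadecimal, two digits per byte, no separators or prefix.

6865616465722074686520

The 7-byte key repeats, so the effective keystream is 5e 3f 08 d7 d2 d0 e6 5e 3f 08 d7.
byte 0:  54 ⊕  94 = 104
byte 1:  90 ⊕  63 = 101
byte 2: 105 ⊕   8 =  97
byte 3: 179 ⊕ 215 = 100
byte 4: 183 ⊕ 210 = 101
byte 5: 162 ⊕ 208 = 114
byte 6: 198 ⊕ 230 =  32
byte 7:  42 ⊕  94 = 116
byte 8:  87 ⊕  63 = 104
byte 9: 109 ⊕   8 = 101
byte 10: 247 ⊕ 215 =  32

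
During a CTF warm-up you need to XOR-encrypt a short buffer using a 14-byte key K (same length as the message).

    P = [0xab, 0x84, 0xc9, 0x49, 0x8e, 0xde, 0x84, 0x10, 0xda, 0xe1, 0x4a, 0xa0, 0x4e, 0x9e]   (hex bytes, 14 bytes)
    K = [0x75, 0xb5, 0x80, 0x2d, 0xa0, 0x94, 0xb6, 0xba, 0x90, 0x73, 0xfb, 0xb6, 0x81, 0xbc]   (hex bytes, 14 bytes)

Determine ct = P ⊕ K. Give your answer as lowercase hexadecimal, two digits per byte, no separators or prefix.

XOR is its own inverse, so applying the key byte-wise gives the result directly.
byte 0: 10101011 ^ 01110101 = 11011110
byte 1: 10000100 ^ 10110101 = 00110001
byte 2: 11001001 ^ 10000000 = 01001001
byte 3: 01001001 ^ 00101101 = 01100100
byte 4: 10001110 ^ 10100000 = 00101110
byte 5: 11011110 ^ 10010100 = 01001010
byte 6: 10000100 ^ 10110110 = 00110010
byte 7: 00010000 ^ 10111010 = 10101010
byte 8: 11011010 ^ 10010000 = 01001010
byte 9: 11100001 ^ 01110011 = 10010010
byte 10: 01001010 ^ 11111011 = 10110001
byte 11: 10100000 ^ 10110110 = 00010110
byte 12: 01001110 ^ 10000001 = 11001111
byte 13: 10011110 ^ 10111100 = 00100010

de3149642e4a32aa4a92b116cf22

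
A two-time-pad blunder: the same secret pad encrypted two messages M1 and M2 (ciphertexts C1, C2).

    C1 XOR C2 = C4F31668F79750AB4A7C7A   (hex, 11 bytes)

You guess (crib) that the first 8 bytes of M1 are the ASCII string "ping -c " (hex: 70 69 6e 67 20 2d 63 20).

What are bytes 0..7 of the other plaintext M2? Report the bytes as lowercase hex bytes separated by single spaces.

b4 9a 78 0f d7 ba 33 8b

Since C1 ⊕ C2 = M1 ⊕ M2, XORing with the guessed M1 bytes yields the corresponding M2 bytes: M2 = (C1 ⊕ C2) ⊕ M1.
c4 ⊕ 70 = b4
f3 ⊕ 69 = 9a
16 ⊕ 6e = 78
68 ⊕ 67 = 0f
f7 ⊕ 20 = d7
97 ⊕ 2d = ba
50 ⊕ 63 = 33
ab ⊕ 20 = 8b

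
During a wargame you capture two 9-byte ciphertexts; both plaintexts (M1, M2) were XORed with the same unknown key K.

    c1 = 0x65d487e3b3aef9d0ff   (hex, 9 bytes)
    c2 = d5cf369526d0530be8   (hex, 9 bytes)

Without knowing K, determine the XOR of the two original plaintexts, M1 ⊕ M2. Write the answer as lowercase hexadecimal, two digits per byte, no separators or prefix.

b01bb176957eaadb17

c1 ⊕ c2 = (M1 ⊕ K) ⊕ (M2 ⊕ K) = M1 ⊕ M2 — the shared key cancels under XOR.
65 ⊕ d5 = b0
d4 ⊕ cf = 1b
87 ⊕ 36 = b1
e3 ⊕ 95 = 76
b3 ⊕ 26 = 95
ae ⊕ d0 = 7e
f9 ⊕ 53 = aa
d0 ⊕ 0b = db
ff ⊕ e8 = 17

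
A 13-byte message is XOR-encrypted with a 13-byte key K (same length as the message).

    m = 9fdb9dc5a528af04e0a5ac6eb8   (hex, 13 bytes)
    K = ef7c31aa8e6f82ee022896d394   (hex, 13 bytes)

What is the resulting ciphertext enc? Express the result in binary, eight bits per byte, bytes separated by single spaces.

01110000 10100111 10101100 01101111 00101011 01000111 00101101 11101010 11100010 10001101 00111010 10111101 00101100

9f XOR ef = 70
db XOR 7c = a7
9d XOR 31 = ac
c5 XOR aa = 6f
a5 XOR 8e = 2b
28 XOR 6f = 47
af XOR 82 = 2d
04 XOR ee = ea
e0 XOR 02 = e2
a5 XOR 28 = 8d
ac XOR 96 = 3a
6e XOR d3 = bd
b8 XOR 94 = 2c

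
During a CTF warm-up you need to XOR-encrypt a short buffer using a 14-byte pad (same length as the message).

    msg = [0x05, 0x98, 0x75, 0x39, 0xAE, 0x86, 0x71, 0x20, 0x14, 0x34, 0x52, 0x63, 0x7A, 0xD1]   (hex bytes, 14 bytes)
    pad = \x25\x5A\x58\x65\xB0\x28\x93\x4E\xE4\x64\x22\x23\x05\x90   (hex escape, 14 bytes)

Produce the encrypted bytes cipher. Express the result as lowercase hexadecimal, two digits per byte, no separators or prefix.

byte 0: 05 XOR 25 = 20
byte 1: 98 XOR 5a = c2
byte 2: 75 XOR 58 = 2d
byte 3: 39 XOR 65 = 5c
byte 4: ae XOR b0 = 1e
byte 5: 86 XOR 28 = ae
byte 6: 71 XOR 93 = e2
byte 7: 20 XOR 4e = 6e
byte 8: 14 XOR e4 = f0
byte 9: 34 XOR 64 = 50
byte 10: 52 XOR 22 = 70
byte 11: 63 XOR 23 = 40
byte 12: 7a XOR 05 = 7f
byte 13: d1 XOR 90 = 41

20c22d5c1eaee26ef05070407f41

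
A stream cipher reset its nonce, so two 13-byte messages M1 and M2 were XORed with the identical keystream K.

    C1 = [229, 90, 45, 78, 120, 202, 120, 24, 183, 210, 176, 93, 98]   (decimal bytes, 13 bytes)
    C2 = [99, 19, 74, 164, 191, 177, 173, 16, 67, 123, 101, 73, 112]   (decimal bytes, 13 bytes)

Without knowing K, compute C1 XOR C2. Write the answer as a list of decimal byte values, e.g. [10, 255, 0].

C1 ⊕ C2 = (M1 ⊕ K) ⊕ (M2 ⊕ K) = M1 ⊕ M2 — the shared key cancels under XOR.
e5 xor 63 = 86
5a xor 13 = 49
2d xor 4a = 67
4e xor a4 = ea
78 xor bf = c7
ca xor b1 = 7b
78 xor ad = d5
18 xor 10 = 08
b7 xor 43 = f4
d2 xor 7b = a9
b0 xor 65 = d5
5d xor 49 = 14
62 xor 70 = 12

[134, 73, 103, 234, 199, 123, 213, 8, 244, 169, 213, 20, 18]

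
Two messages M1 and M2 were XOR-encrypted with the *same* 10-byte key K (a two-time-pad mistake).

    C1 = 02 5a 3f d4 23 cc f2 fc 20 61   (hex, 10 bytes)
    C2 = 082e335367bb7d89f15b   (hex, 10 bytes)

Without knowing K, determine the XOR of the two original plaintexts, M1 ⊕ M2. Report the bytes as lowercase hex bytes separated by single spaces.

0a 74 0c 87 44 77 8f 75 d1 3a

C1 ⊕ C2 = (M1 ⊕ K) ⊕ (M2 ⊕ K) = M1 ⊕ M2 — the shared key cancels under XOR.
02 XOR 08 = 0a
5a XOR 2e = 74
3f XOR 33 = 0c
d4 XOR 53 = 87
23 XOR 67 = 44
cc XOR bb = 77
f2 XOR 7d = 8f
fc XOR 89 = 75
20 XOR f1 = d1
61 XOR 5b = 3a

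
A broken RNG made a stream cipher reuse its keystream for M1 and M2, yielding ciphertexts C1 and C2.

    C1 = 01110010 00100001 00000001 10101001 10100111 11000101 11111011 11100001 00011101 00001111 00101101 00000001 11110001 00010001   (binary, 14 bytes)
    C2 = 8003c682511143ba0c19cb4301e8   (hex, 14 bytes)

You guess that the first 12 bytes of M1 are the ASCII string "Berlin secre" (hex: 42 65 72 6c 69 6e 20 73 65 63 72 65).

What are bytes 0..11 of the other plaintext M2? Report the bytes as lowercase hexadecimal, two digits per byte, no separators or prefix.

First, C1 ⊕ C2 = (M1 ⊕ K) ⊕ (M2 ⊕ K) = M1 ⊕ M2, so the key drops out. Then M2 = (M1 ⊕ M2) ⊕ M1 over the first 12 bytes.
byte 0: (72 xor 80) xor 42 = f2 xor 42 = b0
byte 1: (21 xor 03) xor 65 = 22 xor 65 = 47
byte 2: (01 xor c6) xor 72 = c7 xor 72 = b5
byte 3: (a9 xor 82) xor 6c = 2b xor 6c = 47
byte 4: (a7 xor 51) xor 69 = f6 xor 69 = 9f
byte 5: (c5 xor 11) xor 6e = d4 xor 6e = ba
byte 6: (fb xor 43) xor 20 = b8 xor 20 = 98
byte 7: (e1 xor ba) xor 73 = 5b xor 73 = 28
byte 8: (1d xor 0c) xor 65 = 11 xor 65 = 74
byte 9: (0f xor 19) xor 63 = 16 xor 63 = 75
byte 10: (2d xor cb) xor 72 = e6 xor 72 = 94
byte 11: (01 xor 43) xor 65 = 42 xor 65 = 27

b047b5479fba982874759427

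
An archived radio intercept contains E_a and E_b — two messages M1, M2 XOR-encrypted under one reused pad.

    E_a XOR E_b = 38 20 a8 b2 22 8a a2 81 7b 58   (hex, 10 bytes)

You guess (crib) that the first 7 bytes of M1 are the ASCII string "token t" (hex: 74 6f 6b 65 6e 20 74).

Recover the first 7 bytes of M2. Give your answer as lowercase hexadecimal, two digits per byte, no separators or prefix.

4c4fc3d74caad6

Since E_a ⊕ E_b = M1 ⊕ M2, XORing with the guessed M1 bytes yields the corresponding M2 bytes: M2 = (E_a ⊕ E_b) ⊕ M1.
38 xor 74 = 4c
20 xor 6f = 4f
a8 xor 6b = c3
b2 xor 65 = d7
22 xor 6e = 4c
8a xor 20 = aa
a2 xor 74 = d6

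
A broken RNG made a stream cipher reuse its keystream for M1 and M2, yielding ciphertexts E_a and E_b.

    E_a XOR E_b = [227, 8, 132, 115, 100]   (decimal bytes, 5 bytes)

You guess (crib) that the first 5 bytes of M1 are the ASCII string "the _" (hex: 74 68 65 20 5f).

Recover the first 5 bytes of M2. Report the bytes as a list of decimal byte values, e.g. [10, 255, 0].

[151, 96, 225, 83, 59]

Since E_a ⊕ E_b = M1 ⊕ M2, XORing with the guessed M1 bytes yields the corresponding M2 bytes: M2 = (E_a ⊕ E_b) ⊕ M1.
byte 0: e3 ^ 74 = 97
byte 1: 08 ^ 68 = 60
byte 2: 84 ^ 65 = e1
byte 3: 73 ^ 20 = 53
byte 4: 64 ^ 5f = 3b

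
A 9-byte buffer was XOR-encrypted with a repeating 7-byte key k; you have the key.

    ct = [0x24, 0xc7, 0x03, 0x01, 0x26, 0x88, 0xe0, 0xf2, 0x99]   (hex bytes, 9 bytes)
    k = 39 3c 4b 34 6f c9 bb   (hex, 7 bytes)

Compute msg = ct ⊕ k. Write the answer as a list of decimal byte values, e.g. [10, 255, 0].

[29, 251, 72, 53, 73, 65, 91, 203, 165]

The 7-byte key repeats, so the effective keystream is 39 3c 4b 34 6f c9 bb 39 3c.
byte 0:  36 xor  57 =  29
byte 1: 199 xor  60 = 251
byte 2:   3 xor  75 =  72
byte 3:   1 xor  52 =  53
byte 4:  38 xor 111 =  73
byte 5: 136 xor 201 =  65
byte 6: 224 xor 187 =  91
byte 7: 242 xor  57 = 203
byte 8: 153 xor  60 = 165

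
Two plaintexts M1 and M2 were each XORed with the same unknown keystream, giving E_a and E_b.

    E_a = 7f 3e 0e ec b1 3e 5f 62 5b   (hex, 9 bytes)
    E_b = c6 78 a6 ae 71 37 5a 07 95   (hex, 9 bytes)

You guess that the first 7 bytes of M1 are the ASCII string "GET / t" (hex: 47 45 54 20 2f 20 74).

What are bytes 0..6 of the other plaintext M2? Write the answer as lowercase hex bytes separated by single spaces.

First, E_a ⊕ E_b = (M1 ⊕ K) ⊕ (M2 ⊕ K) = M1 ⊕ M2, so the key drops out. Then M2 = (M1 ⊕ M2) ⊕ M1 over the first 7 bytes.
byte 0: (7f ⊕ c6) ⊕ 47 = b9 ⊕ 47 = fe
byte 1: (3e ⊕ 78) ⊕ 45 = 46 ⊕ 45 = 03
byte 2: (0e ⊕ a6) ⊕ 54 = a8 ⊕ 54 = fc
byte 3: (ec ⊕ ae) ⊕ 20 = 42 ⊕ 20 = 62
byte 4: (b1 ⊕ 71) ⊕ 2f = c0 ⊕ 2f = ef
byte 5: (3e ⊕ 37) ⊕ 20 = 09 ⊕ 20 = 29
byte 6: (5f ⊕ 5a) ⊕ 74 = 05 ⊕ 74 = 71

fe 03 fc 62 ef 29 71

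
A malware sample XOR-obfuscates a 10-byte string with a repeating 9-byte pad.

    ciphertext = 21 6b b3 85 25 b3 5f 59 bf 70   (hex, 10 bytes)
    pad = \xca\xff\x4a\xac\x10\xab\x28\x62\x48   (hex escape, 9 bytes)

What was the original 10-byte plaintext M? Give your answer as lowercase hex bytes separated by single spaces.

The 9-byte key repeats, so the effective keystream is ca ff 4a ac 10 ab 28 62 48 ca.
byte 0:  33 ^ 202 = 235
byte 1: 107 ^ 255 = 148
byte 2: 179 ^  74 = 249
byte 3: 133 ^ 172 =  41
byte 4:  37 ^  16 =  53
byte 5: 179 ^ 171 =  24
byte 6:  95 ^  40 = 119
byte 7:  89 ^  98 =  59
byte 8: 191 ^  72 = 247
byte 9: 112 ^ 202 = 186

eb 94 f9 29 35 18 77 3b f7 ba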